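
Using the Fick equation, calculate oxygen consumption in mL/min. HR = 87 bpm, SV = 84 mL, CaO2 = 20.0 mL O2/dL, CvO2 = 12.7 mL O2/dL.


CO = HR*SV = 87*84/1000 = 7.308 L/min
a-v O2 diff = 20.0 - 12.7 = 7.3 mL/dL
VO2 = CO * (CaO2-CvO2) * 10 dL/L
VO2 = 7.308 * 7.3 * 10
VO2 = 533.5 mL/min


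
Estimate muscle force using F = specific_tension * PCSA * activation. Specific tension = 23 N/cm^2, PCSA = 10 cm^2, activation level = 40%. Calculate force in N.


F = sigma * PCSA * activation
F = 23 * 10 * 0.4
F = 92 N


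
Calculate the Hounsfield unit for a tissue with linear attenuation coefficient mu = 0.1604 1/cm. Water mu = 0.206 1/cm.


HU = ((mu_tissue - mu_water) / mu_water) * 1000
HU = ((0.1604 - 0.206) / 0.206) * 1000
HU = -221.4


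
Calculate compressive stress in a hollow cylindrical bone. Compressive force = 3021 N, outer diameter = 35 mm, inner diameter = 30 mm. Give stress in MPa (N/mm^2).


A = pi*(r_o^2 - r_i^2)
r_o = 17.5 mm, r_i = 15 mm
A = 255.254 mm^2
sigma = F/A = 3021 / 255.254
sigma = 11.84 MPa


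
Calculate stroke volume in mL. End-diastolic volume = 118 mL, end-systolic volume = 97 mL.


SV = EDV - ESV
SV = 118 - 97
SV = 21 mL


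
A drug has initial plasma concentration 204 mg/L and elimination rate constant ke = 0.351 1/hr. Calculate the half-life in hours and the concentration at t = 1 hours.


t_half = ln(2) / ke = 0.693147 / 0.351 = 1.975 hr
C(t) = C0 * exp(-ke*t) = 204 * exp(-0.351*1)
C(1) = 143.6 mg/L


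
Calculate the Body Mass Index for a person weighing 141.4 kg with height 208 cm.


BMI = weight / height^2
height = 208 cm = 2.08 m
BMI = 141.4 / 2.08^2
BMI = 32.68 kg/m^2


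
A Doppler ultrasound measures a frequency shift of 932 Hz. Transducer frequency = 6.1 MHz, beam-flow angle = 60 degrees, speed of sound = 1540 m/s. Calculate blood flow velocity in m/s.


v = fd * c / (2 * f0 * cos(theta))
v = 932 * 1540 / (2 * 6.1000e+06 * cos(60))
v = 0.2353 m/s


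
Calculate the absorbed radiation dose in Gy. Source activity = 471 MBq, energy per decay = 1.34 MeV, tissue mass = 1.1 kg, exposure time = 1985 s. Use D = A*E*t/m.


A = 471 MBq = 4.7100e+08 Bq
E = 1.34 MeV = 2.14668e-13 J
D = A*E*t/m = 4.7100e+08*2.14668e-13*1985/1.1
D = 0.1825 Gy


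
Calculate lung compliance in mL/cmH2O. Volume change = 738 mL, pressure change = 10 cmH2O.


C = dV / dP
C = 738 / 10
C = 73.8 mL/cmH2O


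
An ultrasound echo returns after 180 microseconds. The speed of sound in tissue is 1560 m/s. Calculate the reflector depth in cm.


depth = c * t / 2
t = 180 us = 1.8000e-04 s
depth = 1560 * 1.8000e-04 / 2
depth = 0.1404 m = 14.04 cm


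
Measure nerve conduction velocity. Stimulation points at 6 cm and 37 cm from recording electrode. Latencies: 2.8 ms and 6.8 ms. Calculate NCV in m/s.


Distance = (37 - 6) / 100 = 0.31 m
dt = (6.8 - 2.8) / 1000 = 0.004 s
NCV = dist / dt = 77.5 m/s


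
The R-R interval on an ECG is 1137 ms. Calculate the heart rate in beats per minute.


HR = 60 / RR_interval(s)
RR = 1137 ms = 1.137 s
HR = 60 / 1.137 = 52.77 bpm


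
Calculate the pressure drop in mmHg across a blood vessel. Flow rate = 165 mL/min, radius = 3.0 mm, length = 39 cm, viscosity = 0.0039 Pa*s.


dP = 8*mu*L*Q / (pi*r^4)
Q = 165 mL/min = 2.75e-06 m^3/s
dP = 131.497 Pa = 131.497 / 133.322 mmHg = 0.9863 mmHg


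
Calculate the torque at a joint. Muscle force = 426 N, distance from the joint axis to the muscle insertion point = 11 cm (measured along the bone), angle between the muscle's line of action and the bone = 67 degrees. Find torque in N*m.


Torque = F * d * sin(theta)   (moment arm = d*sin(theta))
d = 11 cm = 0.11 m
Torque = 426 * 0.11 * sin(67)
Torque = 43.13 N*m


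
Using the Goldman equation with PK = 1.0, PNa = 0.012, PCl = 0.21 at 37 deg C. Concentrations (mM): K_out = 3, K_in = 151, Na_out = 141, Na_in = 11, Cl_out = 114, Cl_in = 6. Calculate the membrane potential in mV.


Vm = (RT/F)*ln((PK*Ko + PNa*Nao + PCl*Cli)/(PK*Ki + PNa*Nai + PCl*Clo))
Numer = 5.952, Denom = 175.072
Vm = -90.37 mV


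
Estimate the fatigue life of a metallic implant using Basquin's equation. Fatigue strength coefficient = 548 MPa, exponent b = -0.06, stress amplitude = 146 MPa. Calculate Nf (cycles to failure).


sigma_a = sigma_f' * (2Nf)^b
2Nf = (sigma_a/sigma_f')^(1/b)
2Nf = (146/548)^(1/-0.06)
2Nf = 3.7479608e+09
Nf = 1.8740e+09


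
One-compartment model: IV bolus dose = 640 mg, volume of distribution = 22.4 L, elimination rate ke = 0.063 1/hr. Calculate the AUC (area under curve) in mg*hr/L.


C0 = Dose/Vd = 640/22.4 = 28.5714 mg/L
AUC = C0/ke = 28.5714/0.063
AUC = 453.5 mg*hr/L


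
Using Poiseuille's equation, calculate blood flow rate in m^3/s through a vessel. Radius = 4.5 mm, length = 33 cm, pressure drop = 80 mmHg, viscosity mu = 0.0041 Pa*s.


Q = pi*r^4*dP / (8*mu*L)
r = 0.0045 m, L = 0.33 m
dP = 80 mmHg = 10665.76 Pa
Q = 0.001269 m^3/s


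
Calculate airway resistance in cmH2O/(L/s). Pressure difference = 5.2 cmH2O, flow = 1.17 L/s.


R = dP / flow
R = 5.2 / 1.17
R = 4.444 cmH2O/(L/s)


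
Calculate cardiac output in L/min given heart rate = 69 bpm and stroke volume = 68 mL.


CO = HR * SV
CO = 69 * 68 / 1000
CO = 4.692 L/min


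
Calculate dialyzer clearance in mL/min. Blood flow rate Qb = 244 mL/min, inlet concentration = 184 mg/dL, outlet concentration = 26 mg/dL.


K = Qb * (Cb_in - Cb_out) / Cb_in
K = 244 * (184 - 26) / 184
K = 209.5 mL/min


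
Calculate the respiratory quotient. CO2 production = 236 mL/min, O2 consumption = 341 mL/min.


RQ = VCO2 / VO2
RQ = 236 / 341
RQ = 0.6921


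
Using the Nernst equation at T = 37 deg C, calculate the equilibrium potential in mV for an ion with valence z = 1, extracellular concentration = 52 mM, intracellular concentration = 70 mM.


E = (RT/(zF)) * ln(C_out/C_in)
T = 37 + 273.15 = 310.15 K
E = (8.314 * 310.15 / (1 * 96485)) * ln(52/70)
E = -7.944 mV


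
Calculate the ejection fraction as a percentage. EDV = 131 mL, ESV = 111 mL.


SV = EDV - ESV = 131 - 111 = 20 mL
EF = SV/EDV * 100 = 20/131 * 100
EF = 15.27%


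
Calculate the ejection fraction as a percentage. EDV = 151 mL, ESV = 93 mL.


SV = EDV - ESV = 151 - 93 = 58 mL
EF = SV/EDV * 100 = 58/151 * 100
EF = 38.41%


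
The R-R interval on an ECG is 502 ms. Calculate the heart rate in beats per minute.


HR = 60 / RR_interval(s)
RR = 502 ms = 0.502 s
HR = 60 / 0.502 = 119.5 bpm


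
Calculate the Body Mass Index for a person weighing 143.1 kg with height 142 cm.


BMI = weight / height^2
height = 142 cm = 1.42 m
BMI = 143.1 / 1.42^2
BMI = 70.97 kg/m^2


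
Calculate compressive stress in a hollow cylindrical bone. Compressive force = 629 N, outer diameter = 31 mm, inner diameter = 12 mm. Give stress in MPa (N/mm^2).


A = pi*(r_o^2 - r_i^2)
r_o = 15.5 mm, r_i = 6 mm
A = 641.67 mm^2
sigma = F/A = 629 / 641.67
sigma = 0.9803 MPa


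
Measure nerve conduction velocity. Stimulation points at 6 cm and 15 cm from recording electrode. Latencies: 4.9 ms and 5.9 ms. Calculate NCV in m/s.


Distance = (15 - 6) / 100 = 0.09 m
dt = (5.9 - 4.9) / 1000 = 0.001 s
NCV = dist / dt = 90 m/s


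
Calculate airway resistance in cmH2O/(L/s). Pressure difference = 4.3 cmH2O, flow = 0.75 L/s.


R = dP / flow
R = 4.3 / 0.75
R = 5.733 cmH2O/(L/s)


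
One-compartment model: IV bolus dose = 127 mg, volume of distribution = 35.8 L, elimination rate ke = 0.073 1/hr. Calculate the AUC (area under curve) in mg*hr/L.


C0 = Dose/Vd = 127/35.8 = 3.54749 mg/L
AUC = C0/ke = 3.54749/0.073
AUC = 48.6 mg*hr/L


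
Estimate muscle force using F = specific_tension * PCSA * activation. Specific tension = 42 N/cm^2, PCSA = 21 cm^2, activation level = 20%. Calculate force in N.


F = sigma * PCSA * activation
F = 42 * 21 * 0.2
F = 176.4 N


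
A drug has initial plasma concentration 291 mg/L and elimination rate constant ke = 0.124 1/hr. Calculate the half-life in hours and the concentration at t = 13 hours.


t_half = ln(2) / ke = 0.693147 / 0.124 = 5.59 hr
C(t) = C0 * exp(-ke*t) = 291 * exp(-0.124*13)
C(13) = 58.05 mg/L


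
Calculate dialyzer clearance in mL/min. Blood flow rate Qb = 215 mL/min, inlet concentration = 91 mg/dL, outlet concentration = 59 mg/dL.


K = Qb * (Cb_in - Cb_out) / Cb_in
K = 215 * (91 - 59) / 91
K = 75.6 mL/min


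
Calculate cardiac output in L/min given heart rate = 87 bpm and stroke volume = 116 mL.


CO = HR * SV
CO = 87 * 116 / 1000
CO = 10.09 L/min


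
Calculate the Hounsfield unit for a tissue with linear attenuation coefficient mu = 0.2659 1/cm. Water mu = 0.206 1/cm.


HU = ((mu_tissue - mu_water) / mu_water) * 1000
HU = ((0.2659 - 0.206) / 0.206) * 1000
HU = 290.8


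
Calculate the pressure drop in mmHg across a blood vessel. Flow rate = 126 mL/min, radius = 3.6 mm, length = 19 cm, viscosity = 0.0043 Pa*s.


dP = 8*mu*L*Q / (pi*r^4)
Q = 126 mL/min = 2.1e-06 m^3/s
dP = 26.0119 Pa = 26.0119 / 133.322 mmHg = 0.1951 mmHg


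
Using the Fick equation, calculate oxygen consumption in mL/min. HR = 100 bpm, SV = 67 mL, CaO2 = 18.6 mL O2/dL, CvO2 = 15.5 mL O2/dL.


CO = HR*SV = 100*67/1000 = 6.7 L/min
a-v O2 diff = 18.6 - 15.5 = 3.1 mL/dL
VO2 = CO * (CaO2-CvO2) * 10 dL/L
VO2 = 6.7 * 3.1 * 10
VO2 = 207.7 mL/min


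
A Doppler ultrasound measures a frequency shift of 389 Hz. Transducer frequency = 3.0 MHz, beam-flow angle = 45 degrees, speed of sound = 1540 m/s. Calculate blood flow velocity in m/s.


v = fd * c / (2 * f0 * cos(theta))
v = 389 * 1540 / (2 * 3.0000e+06 * cos(45))
v = 0.1412 m/s


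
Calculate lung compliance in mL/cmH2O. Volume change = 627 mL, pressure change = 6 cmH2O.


C = dV / dP
C = 627 / 6
C = 104.5 mL/cmH2O


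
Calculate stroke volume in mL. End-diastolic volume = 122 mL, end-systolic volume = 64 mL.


SV = EDV - ESV
SV = 122 - 64
SV = 58 mL


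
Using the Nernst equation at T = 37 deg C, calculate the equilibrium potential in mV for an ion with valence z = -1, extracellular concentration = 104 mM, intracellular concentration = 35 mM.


E = (RT/(zF)) * ln(C_out/C_in)
T = 37 + 273.15 = 310.15 K
E = (8.314 * 310.15 / (-1 * 96485)) * ln(104/35)
E = -29.1 mV


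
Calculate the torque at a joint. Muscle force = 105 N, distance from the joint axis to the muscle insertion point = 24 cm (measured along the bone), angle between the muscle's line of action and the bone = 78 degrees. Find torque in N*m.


Torque = F * d * sin(theta)   (moment arm = d*sin(theta))
d = 24 cm = 0.24 m
Torque = 105 * 0.24 * sin(78)
Torque = 24.65 N*m


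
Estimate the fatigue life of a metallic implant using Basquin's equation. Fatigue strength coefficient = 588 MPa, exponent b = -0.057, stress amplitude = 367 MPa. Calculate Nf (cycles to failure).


sigma_a = sigma_f' * (2Nf)^b
2Nf = (sigma_a/sigma_f')^(1/b)
2Nf = (367/588)^(1/-0.057)
2Nf = 3903.2435
Nf = 1952


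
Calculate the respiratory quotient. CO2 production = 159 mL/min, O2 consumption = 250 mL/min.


RQ = VCO2 / VO2
RQ = 159 / 250
RQ = 0.636


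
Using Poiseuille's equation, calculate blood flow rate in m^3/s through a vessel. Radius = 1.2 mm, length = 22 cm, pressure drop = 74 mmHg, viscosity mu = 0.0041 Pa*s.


Q = pi*r^4*dP / (8*mu*L)
r = 0.0012 m, L = 0.22 m
dP = 74 mmHg = 9865.828 Pa
Q = 8.9066e-06 m^3/s


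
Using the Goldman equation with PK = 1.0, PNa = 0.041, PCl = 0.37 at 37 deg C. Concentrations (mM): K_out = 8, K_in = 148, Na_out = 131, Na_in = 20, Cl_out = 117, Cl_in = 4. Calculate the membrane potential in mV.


Vm = (RT/F)*ln((PK*Ko + PNa*Nao + PCl*Cli)/(PK*Ki + PNa*Nai + PCl*Clo))
Numer = 14.851, Denom = 192.11
Vm = -68.42 mV


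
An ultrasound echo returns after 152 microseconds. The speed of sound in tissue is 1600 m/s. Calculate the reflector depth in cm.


depth = c * t / 2
t = 152 us = 1.5200e-04 s
depth = 1600 * 1.5200e-04 / 2
depth = 0.1216 m = 12.16 cm


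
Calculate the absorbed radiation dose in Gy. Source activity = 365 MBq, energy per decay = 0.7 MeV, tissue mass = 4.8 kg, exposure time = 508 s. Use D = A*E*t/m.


A = 365 MBq = 3.6500e+08 Bq
E = 0.7 MeV = 1.1214e-13 J
D = A*E*t/m = 3.6500e+08*1.1214e-13*508/4.8
D = 0.004332 Gy


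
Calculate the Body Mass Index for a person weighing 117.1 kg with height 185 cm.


BMI = weight / height^2
height = 185 cm = 1.85 m
BMI = 117.1 / 1.85^2
BMI = 34.21 kg/m^2


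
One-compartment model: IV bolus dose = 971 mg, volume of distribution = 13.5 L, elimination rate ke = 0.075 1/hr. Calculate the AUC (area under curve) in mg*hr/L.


C0 = Dose/Vd = 971/13.5 = 71.9259 mg/L
AUC = C0/ke = 71.9259/0.075
AUC = 959 mg*hr/L


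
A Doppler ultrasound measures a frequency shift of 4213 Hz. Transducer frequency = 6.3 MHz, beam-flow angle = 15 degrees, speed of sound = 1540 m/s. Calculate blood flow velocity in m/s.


v = fd * c / (2 * f0 * cos(theta))
v = 4213 * 1540 / (2 * 6.3000e+06 * cos(15))
v = 0.5331 m/s


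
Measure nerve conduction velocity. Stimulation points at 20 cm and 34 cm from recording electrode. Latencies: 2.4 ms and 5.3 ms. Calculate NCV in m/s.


Distance = (34 - 20) / 100 = 0.14 m
dt = (5.3 - 2.4) / 1000 = 0.0029 s
NCV = dist / dt = 48.28 m/s


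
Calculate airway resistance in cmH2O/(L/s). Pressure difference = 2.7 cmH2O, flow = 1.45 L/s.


R = dP / flow
R = 2.7 / 1.45
R = 1.862 cmH2O/(L/s)


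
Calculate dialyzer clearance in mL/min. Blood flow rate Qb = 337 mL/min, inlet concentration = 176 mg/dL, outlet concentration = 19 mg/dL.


K = Qb * (Cb_in - Cb_out) / Cb_in
K = 337 * (176 - 19) / 176
K = 300.6 mL/min


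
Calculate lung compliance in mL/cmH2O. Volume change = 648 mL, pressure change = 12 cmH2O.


C = dV / dP
C = 648 / 12
C = 54 mL/cmH2O


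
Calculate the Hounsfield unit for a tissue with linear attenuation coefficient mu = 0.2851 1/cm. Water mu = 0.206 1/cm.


HU = ((mu_tissue - mu_water) / mu_water) * 1000
HU = ((0.2851 - 0.206) / 0.206) * 1000
HU = 384


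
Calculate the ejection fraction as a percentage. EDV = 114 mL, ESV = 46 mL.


SV = EDV - ESV = 114 - 46 = 68 mL
EF = SV/EDV * 100 = 68/114 * 100
EF = 59.65%


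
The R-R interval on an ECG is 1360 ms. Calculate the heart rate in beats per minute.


HR = 60 / RR_interval(s)
RR = 1360 ms = 1.36 s
HR = 60 / 1.36 = 44.12 bpm


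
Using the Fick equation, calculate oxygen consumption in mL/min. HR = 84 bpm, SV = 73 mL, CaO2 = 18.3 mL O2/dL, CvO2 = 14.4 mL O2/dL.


CO = HR*SV = 84*73/1000 = 6.132 L/min
a-v O2 diff = 18.3 - 14.4 = 3.9 mL/dL
VO2 = CO * (CaO2-CvO2) * 10 dL/L
VO2 = 6.132 * 3.9 * 10
VO2 = 239.1 mL/min


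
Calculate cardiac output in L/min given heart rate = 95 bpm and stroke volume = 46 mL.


CO = HR * SV
CO = 95 * 46 / 1000
CO = 4.37 L/min


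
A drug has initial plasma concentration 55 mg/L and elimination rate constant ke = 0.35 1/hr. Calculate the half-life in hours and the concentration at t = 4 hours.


t_half = ln(2) / ke = 0.693147 / 0.35 = 1.98 hr
C(t) = C0 * exp(-ke*t) = 55 * exp(-0.35*4)
C(4) = 13.56 mg/L


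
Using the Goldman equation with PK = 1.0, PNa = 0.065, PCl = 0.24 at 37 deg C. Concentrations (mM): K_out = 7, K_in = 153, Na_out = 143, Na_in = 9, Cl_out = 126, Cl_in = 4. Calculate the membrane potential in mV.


Vm = (RT/F)*ln((PK*Ko + PNa*Nao + PCl*Cli)/(PK*Ki + PNa*Nai + PCl*Clo))
Numer = 17.255, Denom = 183.825
Vm = -63.23 mV


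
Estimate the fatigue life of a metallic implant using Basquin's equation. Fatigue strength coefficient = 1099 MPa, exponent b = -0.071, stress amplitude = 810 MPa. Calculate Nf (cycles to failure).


sigma_a = sigma_f' * (2Nf)^b
2Nf = (sigma_a/sigma_f')^(1/b)
2Nf = (810/1099)^(1/-0.071)
2Nf = 73.514953
Nf = 36.76


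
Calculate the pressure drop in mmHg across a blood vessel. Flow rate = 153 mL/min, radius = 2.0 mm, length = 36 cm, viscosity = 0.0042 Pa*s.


dP = 8*mu*L*Q / (pi*r^4)
Q = 153 mL/min = 2.55e-06 m^3/s
dP = 613.638 Pa = 613.638 / 133.322 mmHg = 4.603 mmHg


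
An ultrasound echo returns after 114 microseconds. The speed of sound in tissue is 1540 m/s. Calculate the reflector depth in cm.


depth = c * t / 2
t = 114 us = 1.1400e-04 s
depth = 1540 * 1.1400e-04 / 2
depth = 0.08778 m = 8.778 cm


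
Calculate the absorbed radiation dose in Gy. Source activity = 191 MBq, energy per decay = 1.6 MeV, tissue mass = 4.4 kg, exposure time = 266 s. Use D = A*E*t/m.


A = 191 MBq = 1.9100e+08 Bq
E = 1.6 MeV = 2.5632e-13 J
D = A*E*t/m = 1.9100e+08*2.5632e-13*266/4.4
D = 0.00296 Gy


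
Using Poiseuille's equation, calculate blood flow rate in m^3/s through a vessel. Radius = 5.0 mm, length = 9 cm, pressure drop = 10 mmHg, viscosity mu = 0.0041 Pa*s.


Q = pi*r^4*dP / (8*mu*L)
r = 0.005 m, L = 0.09 m
dP = 10 mmHg = 1333.22 Pa
Q = 8.8678e-04 m^3/s


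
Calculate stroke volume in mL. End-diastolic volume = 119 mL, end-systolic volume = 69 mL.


SV = EDV - ESV
SV = 119 - 69
SV = 50 mL


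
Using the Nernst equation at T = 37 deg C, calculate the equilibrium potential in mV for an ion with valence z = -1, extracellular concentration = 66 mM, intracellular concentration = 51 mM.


E = (RT/(zF)) * ln(C_out/C_in)
T = 37 + 273.15 = 310.15 K
E = (8.314 * 310.15 / (-1 * 96485)) * ln(66/51)
E = -6.891 mV


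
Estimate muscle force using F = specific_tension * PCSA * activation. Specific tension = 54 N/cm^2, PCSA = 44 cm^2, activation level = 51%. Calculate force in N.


F = sigma * PCSA * activation
F = 54 * 44 * 0.51
F = 1212 N


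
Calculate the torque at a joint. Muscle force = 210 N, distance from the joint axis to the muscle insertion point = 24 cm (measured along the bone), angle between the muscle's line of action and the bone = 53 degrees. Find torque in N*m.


Torque = F * d * sin(theta)   (moment arm = d*sin(theta))
d = 24 cm = 0.24 m
Torque = 210 * 0.24 * sin(53)
Torque = 40.25 N*m


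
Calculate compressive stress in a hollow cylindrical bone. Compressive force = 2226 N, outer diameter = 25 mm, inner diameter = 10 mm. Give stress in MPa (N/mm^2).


A = pi*(r_o^2 - r_i^2)
r_o = 12.5 mm, r_i = 5 mm
A = 412.334 mm^2
sigma = F/A = 2226 / 412.334
sigma = 5.399 MPa


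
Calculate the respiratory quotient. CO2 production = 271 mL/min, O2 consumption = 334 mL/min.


RQ = VCO2 / VO2
RQ = 271 / 334
RQ = 0.8114


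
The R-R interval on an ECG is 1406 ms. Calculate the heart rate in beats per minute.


HR = 60 / RR_interval(s)
RR = 1406 ms = 1.406 s
HR = 60 / 1.406 = 42.67 bpm


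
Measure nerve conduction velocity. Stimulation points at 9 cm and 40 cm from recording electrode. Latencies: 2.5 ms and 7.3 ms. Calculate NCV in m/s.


Distance = (40 - 9) / 100 = 0.31 m
dt = (7.3 - 2.5) / 1000 = 0.0048 s
NCV = dist / dt = 64.58 m/s


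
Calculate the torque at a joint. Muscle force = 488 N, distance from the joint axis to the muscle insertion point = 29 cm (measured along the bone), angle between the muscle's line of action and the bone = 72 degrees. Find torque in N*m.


Torque = F * d * sin(theta)   (moment arm = d*sin(theta))
d = 29 cm = 0.29 m
Torque = 488 * 0.29 * sin(72)
Torque = 134.6 N*m


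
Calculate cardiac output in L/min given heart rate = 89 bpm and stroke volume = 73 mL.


CO = HR * SV
CO = 89 * 73 / 1000
CO = 6.497 L/min


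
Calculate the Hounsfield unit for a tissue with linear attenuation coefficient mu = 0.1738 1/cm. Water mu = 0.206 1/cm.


HU = ((mu_tissue - mu_water) / mu_water) * 1000
HU = ((0.1738 - 0.206) / 0.206) * 1000
HU = -156.3


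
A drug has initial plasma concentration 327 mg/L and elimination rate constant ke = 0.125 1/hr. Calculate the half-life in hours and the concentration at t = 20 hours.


t_half = ln(2) / ke = 0.693147 / 0.125 = 5.545 hr
C(t) = C0 * exp(-ke*t) = 327 * exp(-0.125*20)
C(20) = 26.84 mg/L


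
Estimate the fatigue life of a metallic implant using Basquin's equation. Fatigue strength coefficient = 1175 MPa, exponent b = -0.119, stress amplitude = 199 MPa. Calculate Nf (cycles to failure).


sigma_a = sigma_f' * (2Nf)^b
2Nf = (sigma_a/sigma_f')^(1/b)
2Nf = (199/1175)^(1/-0.119)
2Nf = 3023740.1
Nf = 1.5119e+06


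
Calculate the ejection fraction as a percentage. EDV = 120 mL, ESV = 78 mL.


SV = EDV - ESV = 120 - 78 = 42 mL
EF = SV/EDV * 100 = 42/120 * 100
EF = 35%


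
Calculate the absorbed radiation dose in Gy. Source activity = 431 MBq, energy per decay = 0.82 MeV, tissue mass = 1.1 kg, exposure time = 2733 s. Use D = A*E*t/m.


A = 431 MBq = 4.3100e+08 Bq
E = 0.82 MeV = 1.31364e-13 J
D = A*E*t/m = 4.3100e+08*1.31364e-13*2733/1.1
D = 0.1407 Gy


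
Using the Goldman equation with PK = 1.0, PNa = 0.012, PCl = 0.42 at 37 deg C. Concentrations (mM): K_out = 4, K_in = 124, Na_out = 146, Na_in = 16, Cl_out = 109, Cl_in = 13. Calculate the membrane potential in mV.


Vm = (RT/F)*ln((PK*Ko + PNa*Nao + PCl*Cli)/(PK*Ki + PNa*Nai + PCl*Clo))
Numer = 11.212, Denom = 169.972
Vm = -72.66 mV


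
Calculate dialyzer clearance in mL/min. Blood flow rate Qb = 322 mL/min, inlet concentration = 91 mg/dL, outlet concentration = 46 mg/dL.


K = Qb * (Cb_in - Cb_out) / Cb_in
K = 322 * (91 - 46) / 91
K = 159.2 mL/min


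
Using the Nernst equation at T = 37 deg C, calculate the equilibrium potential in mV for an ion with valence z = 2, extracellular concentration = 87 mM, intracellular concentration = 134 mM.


E = (RT/(zF)) * ln(C_out/C_in)
T = 37 + 273.15 = 310.15 K
E = (8.314 * 310.15 / (2 * 96485)) * ln(87/134)
E = -5.772 mV


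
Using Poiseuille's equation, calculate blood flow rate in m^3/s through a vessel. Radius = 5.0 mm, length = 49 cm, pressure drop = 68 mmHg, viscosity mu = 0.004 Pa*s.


Q = pi*r^4*dP / (8*mu*L)
r = 0.005 m, L = 0.49 m
dP = 68 mmHg = 9065.896 Pa
Q = 0.001135 m^3/s


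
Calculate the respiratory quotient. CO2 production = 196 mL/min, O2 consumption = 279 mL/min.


RQ = VCO2 / VO2
RQ = 196 / 279
RQ = 0.7025


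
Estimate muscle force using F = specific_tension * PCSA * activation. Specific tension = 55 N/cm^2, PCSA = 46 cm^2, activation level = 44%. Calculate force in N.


F = sigma * PCSA * activation
F = 55 * 46 * 0.44
F = 1113 N


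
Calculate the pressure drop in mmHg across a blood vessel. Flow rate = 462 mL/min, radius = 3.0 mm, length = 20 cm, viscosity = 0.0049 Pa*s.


dP = 8*mu*L*Q / (pi*r^4)
Q = 462 mL/min = 7.7e-06 m^3/s
dP = 237.231 Pa = 237.231 / 133.322 mmHg = 1.779 mmHg


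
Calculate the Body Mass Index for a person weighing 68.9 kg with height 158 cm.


BMI = weight / height^2
height = 158 cm = 1.58 m
BMI = 68.9 / 1.58^2
BMI = 27.6 kg/m^2


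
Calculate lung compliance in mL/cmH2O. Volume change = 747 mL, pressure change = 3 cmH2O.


C = dV / dP
C = 747 / 3
C = 249 mL/cmH2O


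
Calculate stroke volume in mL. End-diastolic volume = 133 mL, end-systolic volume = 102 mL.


SV = EDV - ESV
SV = 133 - 102
SV = 31 mL


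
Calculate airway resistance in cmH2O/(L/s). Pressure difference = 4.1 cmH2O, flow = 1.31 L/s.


R = dP / flow
R = 4.1 / 1.31
R = 3.13 cmH2O/(L/s)


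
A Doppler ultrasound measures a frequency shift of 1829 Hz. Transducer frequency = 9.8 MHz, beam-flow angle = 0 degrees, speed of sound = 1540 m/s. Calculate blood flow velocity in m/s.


v = fd * c / (2 * f0 * cos(theta))
v = 1829 * 1540 / (2 * 9.8000e+06 * cos(0))
v = 0.1437 m/s


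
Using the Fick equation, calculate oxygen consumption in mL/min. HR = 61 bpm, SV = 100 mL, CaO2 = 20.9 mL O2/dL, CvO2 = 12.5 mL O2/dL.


CO = HR*SV = 61*100/1000 = 6.1 L/min
a-v O2 diff = 20.9 - 12.5 = 8.4 mL/dL
VO2 = CO * (CaO2-CvO2) * 10 dL/L
VO2 = 6.1 * 8.4 * 10
VO2 = 512.4 mL/min


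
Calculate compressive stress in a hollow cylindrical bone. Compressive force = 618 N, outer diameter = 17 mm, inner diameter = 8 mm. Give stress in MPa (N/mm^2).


A = pi*(r_o^2 - r_i^2)
r_o = 8.5 mm, r_i = 4 mm
A = 176.715 mm^2
sigma = F/A = 618 / 176.715
sigma = 3.497 MPa


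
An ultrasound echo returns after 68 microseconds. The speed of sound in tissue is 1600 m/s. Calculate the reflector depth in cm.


depth = c * t / 2
t = 68 us = 6.8000e-05 s
depth = 1600 * 6.8000e-05 / 2
depth = 0.0544 m = 5.44 cm


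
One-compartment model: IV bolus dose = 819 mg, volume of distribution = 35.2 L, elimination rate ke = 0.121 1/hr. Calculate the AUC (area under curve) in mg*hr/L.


C0 = Dose/Vd = 819/35.2 = 23.267 mg/L
AUC = C0/ke = 23.267/0.121
AUC = 192.3 mg*hr/L


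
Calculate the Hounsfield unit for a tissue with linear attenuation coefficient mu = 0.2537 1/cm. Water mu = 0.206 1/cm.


HU = ((mu_tissue - mu_water) / mu_water) * 1000
HU = ((0.2537 - 0.206) / 0.206) * 1000
HU = 231.6


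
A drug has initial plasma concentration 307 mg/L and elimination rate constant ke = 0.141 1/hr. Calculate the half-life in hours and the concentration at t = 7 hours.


t_half = ln(2) / ke = 0.693147 / 0.141 = 4.916 hr
C(t) = C0 * exp(-ke*t) = 307 * exp(-0.141*7)
C(7) = 114.4 mg/L


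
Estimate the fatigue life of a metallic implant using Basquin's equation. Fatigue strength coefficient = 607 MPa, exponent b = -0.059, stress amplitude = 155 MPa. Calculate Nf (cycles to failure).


sigma_a = sigma_f' * (2Nf)^b
2Nf = (sigma_a/sigma_f')^(1/b)
2Nf = (155/607)^(1/-0.059)
2Nf = 1.1179532e+10
Nf = 5.5898e+09


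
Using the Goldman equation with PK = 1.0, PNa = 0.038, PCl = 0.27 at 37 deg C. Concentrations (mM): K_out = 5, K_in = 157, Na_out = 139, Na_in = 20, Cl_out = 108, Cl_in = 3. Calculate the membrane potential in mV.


Vm = (RT/F)*ln((PK*Ko + PNa*Nao + PCl*Cli)/(PK*Ki + PNa*Nai + PCl*Clo))
Numer = 11.092, Denom = 186.92
Vm = -75.48 mV


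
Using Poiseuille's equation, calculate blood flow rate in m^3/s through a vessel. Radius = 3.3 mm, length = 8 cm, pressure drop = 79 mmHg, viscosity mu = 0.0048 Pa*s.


Q = pi*r^4*dP / (8*mu*L)
r = 0.0033 m, L = 0.08 m
dP = 79 mmHg = 10532.438 Pa
Q = 0.001277 m^3/s


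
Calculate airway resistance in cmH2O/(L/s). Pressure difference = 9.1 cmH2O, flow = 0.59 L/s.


R = dP / flow
R = 9.1 / 0.59
R = 15.42 cmH2O/(L/s)


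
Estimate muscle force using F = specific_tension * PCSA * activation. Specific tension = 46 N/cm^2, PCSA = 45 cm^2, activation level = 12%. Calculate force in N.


F = sigma * PCSA * activation
F = 46 * 45 * 0.12
F = 248.4 N


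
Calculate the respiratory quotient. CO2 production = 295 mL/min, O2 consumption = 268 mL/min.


RQ = VCO2 / VO2
RQ = 295 / 268
RQ = 1.101


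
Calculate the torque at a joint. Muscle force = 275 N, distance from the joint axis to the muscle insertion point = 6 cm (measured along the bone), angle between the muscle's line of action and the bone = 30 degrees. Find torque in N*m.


Torque = F * d * sin(theta)   (moment arm = d*sin(theta))
d = 6 cm = 0.06 m
Torque = 275 * 0.06 * sin(30)
Torque = 8.25 N*m


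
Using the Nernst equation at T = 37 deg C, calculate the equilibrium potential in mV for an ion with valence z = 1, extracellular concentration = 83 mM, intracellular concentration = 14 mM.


E = (RT/(zF)) * ln(C_out/C_in)
T = 37 + 273.15 = 310.15 K
E = (8.314 * 310.15 / (1 * 96485)) * ln(83/14)
E = 47.57 mV


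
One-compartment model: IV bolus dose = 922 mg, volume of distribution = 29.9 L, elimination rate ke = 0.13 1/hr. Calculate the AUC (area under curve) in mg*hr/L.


C0 = Dose/Vd = 922/29.9 = 30.8361 mg/L
AUC = C0/ke = 30.8361/0.13
AUC = 237.2 mg*hr/L


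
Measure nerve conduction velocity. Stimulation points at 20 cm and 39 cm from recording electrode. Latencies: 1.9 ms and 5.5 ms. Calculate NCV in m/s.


Distance = (39 - 20) / 100 = 0.19 m
dt = (5.5 - 1.9) / 1000 = 0.0036 s
NCV = dist / dt = 52.78 m/s


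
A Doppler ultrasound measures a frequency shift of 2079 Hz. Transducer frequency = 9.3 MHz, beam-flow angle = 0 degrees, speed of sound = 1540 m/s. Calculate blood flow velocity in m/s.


v = fd * c / (2 * f0 * cos(theta))
v = 2079 * 1540 / (2 * 9.3000e+06 * cos(0))
v = 0.1721 m/s


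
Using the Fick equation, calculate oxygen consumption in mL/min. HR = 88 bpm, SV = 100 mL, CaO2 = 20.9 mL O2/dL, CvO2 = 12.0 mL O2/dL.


CO = HR*SV = 88*100/1000 = 8.8 L/min
a-v O2 diff = 20.9 - 12.0 = 8.9 mL/dL
VO2 = CO * (CaO2-CvO2) * 10 dL/L
VO2 = 8.8 * 8.9 * 10
VO2 = 783.2 mL/min


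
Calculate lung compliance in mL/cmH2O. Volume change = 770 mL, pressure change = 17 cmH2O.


C = dV / dP
C = 770 / 17
C = 45.29 mL/cmH2O


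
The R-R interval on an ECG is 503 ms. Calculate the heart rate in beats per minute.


HR = 60 / RR_interval(s)
RR = 503 ms = 0.503 s
HR = 60 / 0.503 = 119.3 bpm


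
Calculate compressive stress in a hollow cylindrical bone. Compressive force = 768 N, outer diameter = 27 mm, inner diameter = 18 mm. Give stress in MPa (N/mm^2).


A = pi*(r_o^2 - r_i^2)
r_o = 13.5 mm, r_i = 9 mm
A = 318.086 mm^2
sigma = F/A = 768 / 318.086
sigma = 2.414 MPa


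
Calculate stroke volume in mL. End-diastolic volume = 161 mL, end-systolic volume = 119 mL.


SV = EDV - ESV
SV = 161 - 119
SV = 42 mL


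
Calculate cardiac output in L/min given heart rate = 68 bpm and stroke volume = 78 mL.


CO = HR * SV
CO = 68 * 78 / 1000
CO = 5.304 L/min


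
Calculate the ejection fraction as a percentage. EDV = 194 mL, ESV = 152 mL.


SV = EDV - ESV = 194 - 152 = 42 mL
EF = SV/EDV * 100 = 42/194 * 100
EF = 21.65%


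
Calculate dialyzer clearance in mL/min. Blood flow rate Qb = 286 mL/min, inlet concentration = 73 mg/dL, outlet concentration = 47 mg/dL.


K = Qb * (Cb_in - Cb_out) / Cb_in
K = 286 * (73 - 47) / 73
K = 101.9 mL/min


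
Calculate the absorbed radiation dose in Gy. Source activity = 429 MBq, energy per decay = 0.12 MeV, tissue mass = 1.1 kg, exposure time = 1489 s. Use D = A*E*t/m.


A = 429 MBq = 4.2900e+08 Bq
E = 0.12 MeV = 1.9224e-14 J
D = A*E*t/m = 4.2900e+08*1.9224e-14*1489/1.1
D = 0.01116 Gy


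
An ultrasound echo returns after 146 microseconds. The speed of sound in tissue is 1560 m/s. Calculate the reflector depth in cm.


depth = c * t / 2
t = 146 us = 1.4600e-04 s
depth = 1560 * 1.4600e-04 / 2
depth = 0.11388 m = 11.388 cm


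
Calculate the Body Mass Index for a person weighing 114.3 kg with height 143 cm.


BMI = weight / height^2
height = 143 cm = 1.43 m
BMI = 114.3 / 1.43^2
BMI = 55.9 kg/m^2


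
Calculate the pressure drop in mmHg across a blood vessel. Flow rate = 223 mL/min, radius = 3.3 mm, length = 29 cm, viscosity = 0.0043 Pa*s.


dP = 8*mu*L*Q / (pi*r^4)
Q = 223 mL/min = 3.71667e-06 m^3/s
dP = 99.5187 Pa = 99.5187 / 133.322 mmHg = 0.7465 mmHg


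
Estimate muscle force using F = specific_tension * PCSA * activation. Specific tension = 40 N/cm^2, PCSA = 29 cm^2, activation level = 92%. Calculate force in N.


F = sigma * PCSA * activation
F = 40 * 29 * 0.92
F = 1067 N


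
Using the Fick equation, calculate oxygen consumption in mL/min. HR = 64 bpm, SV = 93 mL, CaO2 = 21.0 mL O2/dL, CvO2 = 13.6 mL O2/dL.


CO = HR*SV = 64*93/1000 = 5.952 L/min
a-v O2 diff = 21.0 - 13.6 = 7.4 mL/dL
VO2 = CO * (CaO2-CvO2) * 10 dL/L
VO2 = 5.952 * 7.4 * 10
VO2 = 440.4 mL/min


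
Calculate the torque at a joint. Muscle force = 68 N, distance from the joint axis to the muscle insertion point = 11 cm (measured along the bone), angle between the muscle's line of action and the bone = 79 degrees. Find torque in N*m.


Torque = F * d * sin(theta)   (moment arm = d*sin(theta))
d = 11 cm = 0.11 m
Torque = 68 * 0.11 * sin(79)
Torque = 7.343 N*m


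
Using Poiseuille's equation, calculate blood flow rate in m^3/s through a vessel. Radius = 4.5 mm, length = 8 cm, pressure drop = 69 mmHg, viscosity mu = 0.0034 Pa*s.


Q = pi*r^4*dP / (8*mu*L)
r = 0.0045 m, L = 0.08 m
dP = 69 mmHg = 9199.218 Pa
Q = 0.005446 m^3/s


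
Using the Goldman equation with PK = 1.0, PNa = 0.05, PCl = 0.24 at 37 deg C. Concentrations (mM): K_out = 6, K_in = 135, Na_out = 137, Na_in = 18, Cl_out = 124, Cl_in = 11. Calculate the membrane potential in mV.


Vm = (RT/F)*ln((PK*Ko + PNa*Nao + PCl*Cli)/(PK*Ki + PNa*Nai + PCl*Clo))
Numer = 15.49, Denom = 165.66
Vm = -63.33 mV


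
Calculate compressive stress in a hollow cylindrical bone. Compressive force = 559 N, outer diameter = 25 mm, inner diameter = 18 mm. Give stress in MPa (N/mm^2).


A = pi*(r_o^2 - r_i^2)
r_o = 12.5 mm, r_i = 9 mm
A = 236.405 mm^2
sigma = F/A = 559 / 236.405
sigma = 2.365 MPa


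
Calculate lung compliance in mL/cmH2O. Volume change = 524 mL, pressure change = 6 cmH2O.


C = dV / dP
C = 524 / 6
C = 87.33 mL/cmH2O


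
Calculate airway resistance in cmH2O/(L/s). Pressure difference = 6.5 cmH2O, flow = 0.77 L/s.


R = dP / flow
R = 6.5 / 0.77
R = 8.442 cmH2O/(L/s)


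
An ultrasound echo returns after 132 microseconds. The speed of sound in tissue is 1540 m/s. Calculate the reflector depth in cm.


depth = c * t / 2
t = 132 us = 1.3200e-04 s
depth = 1540 * 1.3200e-04 / 2
depth = 0.10164 m = 10.164 cm


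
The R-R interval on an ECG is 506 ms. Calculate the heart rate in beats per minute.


HR = 60 / RR_interval(s)
RR = 506 ms = 0.506 s
HR = 60 / 0.506 = 118.6 bpm


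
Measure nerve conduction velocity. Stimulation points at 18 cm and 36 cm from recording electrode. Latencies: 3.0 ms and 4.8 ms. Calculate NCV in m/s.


Distance = (36 - 18) / 100 = 0.18 m
dt = (4.8 - 3.0) / 1000 = 0.0018 s
NCV = dist / dt = 100 m/s


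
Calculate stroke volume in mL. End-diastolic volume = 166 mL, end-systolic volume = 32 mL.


SV = EDV - ESV
SV = 166 - 32
SV = 134 mL


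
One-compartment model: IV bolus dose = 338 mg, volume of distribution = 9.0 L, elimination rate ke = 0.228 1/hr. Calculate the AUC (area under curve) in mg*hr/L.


C0 = Dose/Vd = 338/9.0 = 37.5556 mg/L
AUC = C0/ke = 37.5556/0.228
AUC = 164.7 mg*hr/L


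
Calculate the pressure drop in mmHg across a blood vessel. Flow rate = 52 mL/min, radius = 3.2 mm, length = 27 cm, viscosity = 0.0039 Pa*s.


dP = 8*mu*L*Q / (pi*r^4)
Q = 52 mL/min = 8.66667e-07 m^3/s
dP = 22.1626 Pa = 22.1626 / 133.322 mmHg = 0.1662 mmHg


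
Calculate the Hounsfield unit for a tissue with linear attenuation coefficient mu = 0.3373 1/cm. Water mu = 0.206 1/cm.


HU = ((mu_tissue - mu_water) / mu_water) * 1000
HU = ((0.3373 - 0.206) / 0.206) * 1000
HU = 637.4


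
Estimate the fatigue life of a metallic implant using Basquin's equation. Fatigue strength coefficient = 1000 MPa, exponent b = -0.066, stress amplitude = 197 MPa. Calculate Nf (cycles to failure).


sigma_a = sigma_f' * (2Nf)^b
2Nf = (sigma_a/sigma_f')^(1/b)
2Nf = (197/1000)^(1/-0.066)
2Nf = 4.8967244e+10
Nf = 2.4484e+10


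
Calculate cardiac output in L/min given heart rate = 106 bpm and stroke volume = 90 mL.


CO = HR * SV
CO = 106 * 90 / 1000
CO = 9.54 L/min


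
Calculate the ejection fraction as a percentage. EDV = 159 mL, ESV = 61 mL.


SV = EDV - ESV = 159 - 61 = 98 mL
EF = SV/EDV * 100 = 98/159 * 100
EF = 61.64%


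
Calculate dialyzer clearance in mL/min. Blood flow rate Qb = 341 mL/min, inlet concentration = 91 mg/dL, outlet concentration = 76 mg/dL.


K = Qb * (Cb_in - Cb_out) / Cb_in
K = 341 * (91 - 76) / 91
K = 56.21 mL/min


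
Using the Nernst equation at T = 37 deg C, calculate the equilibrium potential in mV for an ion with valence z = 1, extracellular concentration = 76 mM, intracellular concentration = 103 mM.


E = (RT/(zF)) * ln(C_out/C_in)
T = 37 + 273.15 = 310.15 K
E = (8.314 * 310.15 / (1 * 96485)) * ln(76/103)
E = -8.124 mV


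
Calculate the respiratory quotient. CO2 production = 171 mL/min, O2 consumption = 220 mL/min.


RQ = VCO2 / VO2
RQ = 171 / 220
RQ = 0.7773


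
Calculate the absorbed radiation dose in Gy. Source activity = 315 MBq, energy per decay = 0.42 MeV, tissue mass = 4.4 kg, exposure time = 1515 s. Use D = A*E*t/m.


A = 315 MBq = 3.1500e+08 Bq
E = 0.42 MeV = 6.7284e-14 J
D = A*E*t/m = 3.1500e+08*6.7284e-14*1515/4.4
D = 0.007298 Gy


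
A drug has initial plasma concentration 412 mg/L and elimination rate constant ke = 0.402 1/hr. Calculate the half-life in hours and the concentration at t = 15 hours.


t_half = ln(2) / ke = 0.693147 / 0.402 = 1.724 hr
C(t) = C0 * exp(-ke*t) = 412 * exp(-0.402*15)
C(15) = 0.9911 mg/L


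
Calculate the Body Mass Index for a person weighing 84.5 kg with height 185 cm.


BMI = weight / height^2
height = 185 cm = 1.85 m
BMI = 84.5 / 1.85^2
BMI = 24.69 kg/m^2


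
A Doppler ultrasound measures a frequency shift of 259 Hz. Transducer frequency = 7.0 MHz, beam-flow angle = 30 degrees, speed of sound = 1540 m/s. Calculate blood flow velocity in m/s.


v = fd * c / (2 * f0 * cos(theta))
v = 259 * 1540 / (2 * 7.0000e+06 * cos(30))
v = 0.0329 m/s


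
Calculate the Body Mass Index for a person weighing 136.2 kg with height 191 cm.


BMI = weight / height^2
height = 191 cm = 1.91 m
BMI = 136.2 / 1.91^2
BMI = 37.33 kg/m^2


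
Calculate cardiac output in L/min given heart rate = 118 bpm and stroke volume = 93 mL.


CO = HR * SV
CO = 118 * 93 / 1000
CO = 10.97 L/min


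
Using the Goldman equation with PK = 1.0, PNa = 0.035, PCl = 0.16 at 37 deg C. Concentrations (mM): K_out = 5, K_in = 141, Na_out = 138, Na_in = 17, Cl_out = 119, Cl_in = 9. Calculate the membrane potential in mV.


Vm = (RT/F)*ln((PK*Ko + PNa*Nao + PCl*Cli)/(PK*Ki + PNa*Nai + PCl*Clo))
Numer = 11.27, Denom = 160.635
Vm = -71.01 mV


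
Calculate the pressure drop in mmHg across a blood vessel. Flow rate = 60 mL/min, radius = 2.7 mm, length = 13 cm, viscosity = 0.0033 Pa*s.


dP = 8*mu*L*Q / (pi*r^4)
Q = 60 mL/min = 1e-06 m^3/s
dP = 20.5562 Pa = 20.5562 / 133.322 mmHg = 0.1542 mmHg


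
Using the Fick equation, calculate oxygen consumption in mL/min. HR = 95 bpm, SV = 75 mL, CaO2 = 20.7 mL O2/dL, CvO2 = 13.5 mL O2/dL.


CO = HR*SV = 95*75/1000 = 7.125 L/min
a-v O2 diff = 20.7 - 13.5 = 7.2 mL/dL
VO2 = CO * (CaO2-CvO2) * 10 dL/L
VO2 = 7.125 * 7.2 * 10
VO2 = 513 mL/min


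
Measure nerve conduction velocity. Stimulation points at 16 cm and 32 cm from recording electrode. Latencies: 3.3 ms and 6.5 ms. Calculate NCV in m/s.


Distance = (32 - 16) / 100 = 0.16 m
dt = (6.5 - 3.3) / 1000 = 0.0032 s
NCV = dist / dt = 50 m/s


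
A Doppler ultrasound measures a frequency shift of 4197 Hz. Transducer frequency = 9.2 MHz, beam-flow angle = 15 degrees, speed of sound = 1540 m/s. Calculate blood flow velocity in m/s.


v = fd * c / (2 * f0 * cos(theta))
v = 4197 * 1540 / (2 * 9.2000e+06 * cos(15))
v = 0.3637 m/s


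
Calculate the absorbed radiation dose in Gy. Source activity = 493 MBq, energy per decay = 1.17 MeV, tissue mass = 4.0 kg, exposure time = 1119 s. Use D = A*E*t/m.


A = 493 MBq = 4.9300e+08 Bq
E = 1.17 MeV = 1.87434e-13 J
D = A*E*t/m = 4.9300e+08*1.87434e-13*1119/4.0
D = 0.02585 Gy


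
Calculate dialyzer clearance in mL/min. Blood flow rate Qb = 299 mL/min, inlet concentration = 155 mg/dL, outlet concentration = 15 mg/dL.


K = Qb * (Cb_in - Cb_out) / Cb_in
K = 299 * (155 - 15) / 155
K = 270.1 mL/min


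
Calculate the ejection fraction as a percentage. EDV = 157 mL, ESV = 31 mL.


SV = EDV - ESV = 157 - 31 = 126 mL
EF = SV/EDV * 100 = 126/157 * 100
EF = 80.25%


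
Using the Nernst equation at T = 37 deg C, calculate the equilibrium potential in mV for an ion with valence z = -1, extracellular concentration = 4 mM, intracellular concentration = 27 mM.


E = (RT/(zF)) * ln(C_out/C_in)
T = 37 + 273.15 = 310.15 K
E = (8.314 * 310.15 / (-1 * 96485)) * ln(4/27)
E = 51.03 mV


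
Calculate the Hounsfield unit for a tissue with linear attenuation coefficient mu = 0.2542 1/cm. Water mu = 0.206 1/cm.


HU = ((mu_tissue - mu_water) / mu_water) * 1000
HU = ((0.2542 - 0.206) / 0.206) * 1000
HU = 234


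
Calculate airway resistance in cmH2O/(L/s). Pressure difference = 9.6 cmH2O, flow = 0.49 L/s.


R = dP / flow
R = 9.6 / 0.49
R = 19.59 cmH2O/(L/s)
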